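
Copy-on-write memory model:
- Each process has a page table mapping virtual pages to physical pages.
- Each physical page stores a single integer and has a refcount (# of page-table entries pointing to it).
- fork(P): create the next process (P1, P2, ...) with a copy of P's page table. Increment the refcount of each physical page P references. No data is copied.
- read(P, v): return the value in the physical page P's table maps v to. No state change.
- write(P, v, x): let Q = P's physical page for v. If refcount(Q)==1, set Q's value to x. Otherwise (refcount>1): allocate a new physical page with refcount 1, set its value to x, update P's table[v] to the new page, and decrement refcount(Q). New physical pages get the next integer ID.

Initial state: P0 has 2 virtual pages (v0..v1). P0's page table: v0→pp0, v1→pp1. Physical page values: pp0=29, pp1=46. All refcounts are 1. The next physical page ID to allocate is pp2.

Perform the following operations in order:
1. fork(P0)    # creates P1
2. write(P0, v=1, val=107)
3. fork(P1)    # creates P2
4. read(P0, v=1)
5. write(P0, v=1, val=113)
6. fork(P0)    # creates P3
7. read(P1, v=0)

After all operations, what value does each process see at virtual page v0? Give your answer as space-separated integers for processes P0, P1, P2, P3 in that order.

Op 1: fork(P0) -> P1. 2 ppages; refcounts: pp0:2 pp1:2
Op 2: write(P0, v1, 107). refcount(pp1)=2>1 -> COPY to pp2. 3 ppages; refcounts: pp0:2 pp1:1 pp2:1
Op 3: fork(P1) -> P2. 3 ppages; refcounts: pp0:3 pp1:2 pp2:1
Op 4: read(P0, v1) -> 107. No state change.
Op 5: write(P0, v1, 113). refcount(pp2)=1 -> write in place. 3 ppages; refcounts: pp0:3 pp1:2 pp2:1
Op 6: fork(P0) -> P3. 3 ppages; refcounts: pp0:4 pp1:2 pp2:2
Op 7: read(P1, v0) -> 29. No state change.
P0: v0 -> pp0 = 29
P1: v0 -> pp0 = 29
P2: v0 -> pp0 = 29
P3: v0 -> pp0 = 29

Answer: 29 29 29 29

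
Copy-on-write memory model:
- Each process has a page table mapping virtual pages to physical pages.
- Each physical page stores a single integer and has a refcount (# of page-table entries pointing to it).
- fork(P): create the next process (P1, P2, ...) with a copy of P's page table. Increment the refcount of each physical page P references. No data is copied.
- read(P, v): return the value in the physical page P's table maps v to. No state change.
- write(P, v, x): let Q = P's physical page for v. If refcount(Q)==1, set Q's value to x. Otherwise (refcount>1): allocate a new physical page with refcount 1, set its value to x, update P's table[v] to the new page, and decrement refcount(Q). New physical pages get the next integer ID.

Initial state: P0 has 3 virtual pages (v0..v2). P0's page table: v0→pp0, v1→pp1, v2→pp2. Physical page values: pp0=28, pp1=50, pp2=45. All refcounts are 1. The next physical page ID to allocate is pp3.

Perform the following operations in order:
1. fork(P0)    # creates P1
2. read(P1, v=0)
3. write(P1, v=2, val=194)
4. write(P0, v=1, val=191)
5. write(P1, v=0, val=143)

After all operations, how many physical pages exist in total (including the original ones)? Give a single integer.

Answer: 6

Derivation:
Op 1: fork(P0) -> P1. 3 ppages; refcounts: pp0:2 pp1:2 pp2:2
Op 2: read(P1, v0) -> 28. No state change.
Op 3: write(P1, v2, 194). refcount(pp2)=2>1 -> COPY to pp3. 4 ppages; refcounts: pp0:2 pp1:2 pp2:1 pp3:1
Op 4: write(P0, v1, 191). refcount(pp1)=2>1 -> COPY to pp4. 5 ppages; refcounts: pp0:2 pp1:1 pp2:1 pp3:1 pp4:1
Op 5: write(P1, v0, 143). refcount(pp0)=2>1 -> COPY to pp5. 6 ppages; refcounts: pp0:1 pp1:1 pp2:1 pp3:1 pp4:1 pp5:1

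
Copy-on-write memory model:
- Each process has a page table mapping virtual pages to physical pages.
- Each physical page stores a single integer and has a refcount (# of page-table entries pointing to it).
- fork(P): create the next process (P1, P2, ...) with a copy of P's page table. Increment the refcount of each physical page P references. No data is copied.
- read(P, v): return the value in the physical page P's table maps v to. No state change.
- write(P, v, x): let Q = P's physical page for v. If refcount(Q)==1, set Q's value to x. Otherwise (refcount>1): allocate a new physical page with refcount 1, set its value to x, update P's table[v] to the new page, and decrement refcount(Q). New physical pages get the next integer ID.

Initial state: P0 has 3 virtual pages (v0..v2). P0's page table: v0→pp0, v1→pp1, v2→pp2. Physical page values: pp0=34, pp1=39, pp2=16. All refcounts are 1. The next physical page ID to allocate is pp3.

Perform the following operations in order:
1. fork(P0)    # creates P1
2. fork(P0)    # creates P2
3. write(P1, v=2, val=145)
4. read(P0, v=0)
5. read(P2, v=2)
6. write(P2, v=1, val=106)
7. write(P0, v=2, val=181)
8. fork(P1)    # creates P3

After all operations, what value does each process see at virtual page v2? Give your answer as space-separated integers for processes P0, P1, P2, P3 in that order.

Answer: 181 145 16 145

Derivation:
Op 1: fork(P0) -> P1. 3 ppages; refcounts: pp0:2 pp1:2 pp2:2
Op 2: fork(P0) -> P2. 3 ppages; refcounts: pp0:3 pp1:3 pp2:3
Op 3: write(P1, v2, 145). refcount(pp2)=3>1 -> COPY to pp3. 4 ppages; refcounts: pp0:3 pp1:3 pp2:2 pp3:1
Op 4: read(P0, v0) -> 34. No state change.
Op 5: read(P2, v2) -> 16. No state change.
Op 6: write(P2, v1, 106). refcount(pp1)=3>1 -> COPY to pp4. 5 ppages; refcounts: pp0:3 pp1:2 pp2:2 pp3:1 pp4:1
Op 7: write(P0, v2, 181). refcount(pp2)=2>1 -> COPY to pp5. 6 ppages; refcounts: pp0:3 pp1:2 pp2:1 pp3:1 pp4:1 pp5:1
Op 8: fork(P1) -> P3. 6 ppages; refcounts: pp0:4 pp1:3 pp2:1 pp3:2 pp4:1 pp5:1
P0: v2 -> pp5 = 181
P1: v2 -> pp3 = 145
P2: v2 -> pp2 = 16
P3: v2 -> pp3 = 145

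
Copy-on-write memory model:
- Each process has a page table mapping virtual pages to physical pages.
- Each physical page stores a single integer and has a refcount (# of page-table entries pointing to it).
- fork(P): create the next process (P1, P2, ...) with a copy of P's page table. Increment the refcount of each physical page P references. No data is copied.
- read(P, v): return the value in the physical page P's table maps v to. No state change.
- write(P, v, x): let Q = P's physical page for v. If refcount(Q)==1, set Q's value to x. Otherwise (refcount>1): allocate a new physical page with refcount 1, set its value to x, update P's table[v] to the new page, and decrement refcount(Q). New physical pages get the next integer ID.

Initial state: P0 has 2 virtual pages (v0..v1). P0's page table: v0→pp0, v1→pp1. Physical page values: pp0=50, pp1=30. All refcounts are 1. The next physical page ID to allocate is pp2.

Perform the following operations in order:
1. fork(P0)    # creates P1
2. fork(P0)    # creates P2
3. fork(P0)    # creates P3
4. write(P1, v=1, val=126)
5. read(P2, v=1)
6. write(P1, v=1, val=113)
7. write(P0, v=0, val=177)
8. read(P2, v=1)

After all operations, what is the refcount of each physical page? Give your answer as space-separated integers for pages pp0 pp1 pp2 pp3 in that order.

Op 1: fork(P0) -> P1. 2 ppages; refcounts: pp0:2 pp1:2
Op 2: fork(P0) -> P2. 2 ppages; refcounts: pp0:3 pp1:3
Op 3: fork(P0) -> P3. 2 ppages; refcounts: pp0:4 pp1:4
Op 4: write(P1, v1, 126). refcount(pp1)=4>1 -> COPY to pp2. 3 ppages; refcounts: pp0:4 pp1:3 pp2:1
Op 5: read(P2, v1) -> 30. No state change.
Op 6: write(P1, v1, 113). refcount(pp2)=1 -> write in place. 3 ppages; refcounts: pp0:4 pp1:3 pp2:1
Op 7: write(P0, v0, 177). refcount(pp0)=4>1 -> COPY to pp3. 4 ppages; refcounts: pp0:3 pp1:3 pp2:1 pp3:1
Op 8: read(P2, v1) -> 30. No state change.

Answer: 3 3 1 1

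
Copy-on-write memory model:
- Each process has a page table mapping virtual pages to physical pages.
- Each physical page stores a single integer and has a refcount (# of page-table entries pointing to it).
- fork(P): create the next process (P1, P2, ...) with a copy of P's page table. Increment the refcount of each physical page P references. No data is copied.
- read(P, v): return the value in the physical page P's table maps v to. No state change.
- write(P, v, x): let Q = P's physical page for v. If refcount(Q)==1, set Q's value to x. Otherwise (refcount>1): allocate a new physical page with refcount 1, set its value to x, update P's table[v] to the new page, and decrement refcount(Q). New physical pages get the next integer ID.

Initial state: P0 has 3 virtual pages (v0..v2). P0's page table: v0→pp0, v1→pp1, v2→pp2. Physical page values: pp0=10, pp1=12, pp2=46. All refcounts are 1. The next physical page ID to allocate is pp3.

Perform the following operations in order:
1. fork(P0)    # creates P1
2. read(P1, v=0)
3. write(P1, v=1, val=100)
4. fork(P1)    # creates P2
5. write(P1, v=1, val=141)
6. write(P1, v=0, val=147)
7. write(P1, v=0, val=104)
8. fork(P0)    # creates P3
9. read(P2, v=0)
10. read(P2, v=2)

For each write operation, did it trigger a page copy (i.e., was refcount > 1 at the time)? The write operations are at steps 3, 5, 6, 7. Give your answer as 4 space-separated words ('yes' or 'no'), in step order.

Op 1: fork(P0) -> P1. 3 ppages; refcounts: pp0:2 pp1:2 pp2:2
Op 2: read(P1, v0) -> 10. No state change.
Op 3: write(P1, v1, 100). refcount(pp1)=2>1 -> COPY to pp3. 4 ppages; refcounts: pp0:2 pp1:1 pp2:2 pp3:1
Op 4: fork(P1) -> P2. 4 ppages; refcounts: pp0:3 pp1:1 pp2:3 pp3:2
Op 5: write(P1, v1, 141). refcount(pp3)=2>1 -> COPY to pp4. 5 ppages; refcounts: pp0:3 pp1:1 pp2:3 pp3:1 pp4:1
Op 6: write(P1, v0, 147). refcount(pp0)=3>1 -> COPY to pp5. 6 ppages; refcounts: pp0:2 pp1:1 pp2:3 pp3:1 pp4:1 pp5:1
Op 7: write(P1, v0, 104). refcount(pp5)=1 -> write in place. 6 ppages; refcounts: pp0:2 pp1:1 pp2:3 pp3:1 pp4:1 pp5:1
Op 8: fork(P0) -> P3. 6 ppages; refcounts: pp0:3 pp1:2 pp2:4 pp3:1 pp4:1 pp5:1
Op 9: read(P2, v0) -> 10. No state change.
Op 10: read(P2, v2) -> 46. No state change.

yes yes yes no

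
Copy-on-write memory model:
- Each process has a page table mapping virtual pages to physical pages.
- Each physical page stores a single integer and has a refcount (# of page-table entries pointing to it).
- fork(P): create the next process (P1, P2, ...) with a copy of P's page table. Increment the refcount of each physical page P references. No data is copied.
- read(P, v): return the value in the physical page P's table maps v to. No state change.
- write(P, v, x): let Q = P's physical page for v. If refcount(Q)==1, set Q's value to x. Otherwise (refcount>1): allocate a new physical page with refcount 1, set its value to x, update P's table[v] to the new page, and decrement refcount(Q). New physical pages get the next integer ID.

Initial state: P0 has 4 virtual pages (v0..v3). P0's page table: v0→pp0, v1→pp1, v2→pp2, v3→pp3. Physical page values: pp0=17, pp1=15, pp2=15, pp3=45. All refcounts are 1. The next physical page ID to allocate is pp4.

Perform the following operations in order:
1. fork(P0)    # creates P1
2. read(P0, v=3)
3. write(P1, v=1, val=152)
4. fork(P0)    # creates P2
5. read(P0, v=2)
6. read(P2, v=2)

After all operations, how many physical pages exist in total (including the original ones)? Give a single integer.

Op 1: fork(P0) -> P1. 4 ppages; refcounts: pp0:2 pp1:2 pp2:2 pp3:2
Op 2: read(P0, v3) -> 45. No state change.
Op 3: write(P1, v1, 152). refcount(pp1)=2>1 -> COPY to pp4. 5 ppages; refcounts: pp0:2 pp1:1 pp2:2 pp3:2 pp4:1
Op 4: fork(P0) -> P2. 5 ppages; refcounts: pp0:3 pp1:2 pp2:3 pp3:3 pp4:1
Op 5: read(P0, v2) -> 15. No state change.
Op 6: read(P2, v2) -> 15. No state change.

Answer: 5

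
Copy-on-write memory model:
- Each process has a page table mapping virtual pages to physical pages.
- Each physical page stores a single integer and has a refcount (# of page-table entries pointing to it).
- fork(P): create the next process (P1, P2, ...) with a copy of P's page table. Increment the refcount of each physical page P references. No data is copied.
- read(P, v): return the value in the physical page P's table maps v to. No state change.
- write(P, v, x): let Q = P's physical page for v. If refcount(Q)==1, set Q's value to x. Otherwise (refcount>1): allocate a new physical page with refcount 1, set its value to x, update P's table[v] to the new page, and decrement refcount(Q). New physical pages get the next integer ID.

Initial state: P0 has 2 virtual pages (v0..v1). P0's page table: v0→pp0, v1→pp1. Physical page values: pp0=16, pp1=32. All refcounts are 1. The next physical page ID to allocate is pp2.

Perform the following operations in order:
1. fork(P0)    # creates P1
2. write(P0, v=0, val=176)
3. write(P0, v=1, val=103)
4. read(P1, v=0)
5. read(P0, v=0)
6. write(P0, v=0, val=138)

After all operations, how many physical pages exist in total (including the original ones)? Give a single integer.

Answer: 4

Derivation:
Op 1: fork(P0) -> P1. 2 ppages; refcounts: pp0:2 pp1:2
Op 2: write(P0, v0, 176). refcount(pp0)=2>1 -> COPY to pp2. 3 ppages; refcounts: pp0:1 pp1:2 pp2:1
Op 3: write(P0, v1, 103). refcount(pp1)=2>1 -> COPY to pp3. 4 ppages; refcounts: pp0:1 pp1:1 pp2:1 pp3:1
Op 4: read(P1, v0) -> 16. No state change.
Op 5: read(P0, v0) -> 176. No state change.
Op 6: write(P0, v0, 138). refcount(pp2)=1 -> write in place. 4 ppages; refcounts: pp0:1 pp1:1 pp2:1 pp3:1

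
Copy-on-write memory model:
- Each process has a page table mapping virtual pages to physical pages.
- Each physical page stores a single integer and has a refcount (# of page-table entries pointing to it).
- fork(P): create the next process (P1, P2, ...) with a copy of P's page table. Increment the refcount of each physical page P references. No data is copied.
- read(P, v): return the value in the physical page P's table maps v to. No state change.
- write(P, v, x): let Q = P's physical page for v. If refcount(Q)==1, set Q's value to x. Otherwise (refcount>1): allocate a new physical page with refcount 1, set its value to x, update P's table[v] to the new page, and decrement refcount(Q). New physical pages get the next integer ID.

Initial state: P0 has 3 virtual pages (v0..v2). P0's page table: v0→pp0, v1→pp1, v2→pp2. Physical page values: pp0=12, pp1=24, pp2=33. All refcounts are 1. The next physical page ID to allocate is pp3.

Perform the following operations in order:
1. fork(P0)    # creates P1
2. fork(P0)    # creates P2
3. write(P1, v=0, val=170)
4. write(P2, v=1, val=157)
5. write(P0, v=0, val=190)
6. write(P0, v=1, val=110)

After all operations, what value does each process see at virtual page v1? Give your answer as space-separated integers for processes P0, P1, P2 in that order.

Answer: 110 24 157

Derivation:
Op 1: fork(P0) -> P1. 3 ppages; refcounts: pp0:2 pp1:2 pp2:2
Op 2: fork(P0) -> P2. 3 ppages; refcounts: pp0:3 pp1:3 pp2:3
Op 3: write(P1, v0, 170). refcount(pp0)=3>1 -> COPY to pp3. 4 ppages; refcounts: pp0:2 pp1:3 pp2:3 pp3:1
Op 4: write(P2, v1, 157). refcount(pp1)=3>1 -> COPY to pp4. 5 ppages; refcounts: pp0:2 pp1:2 pp2:3 pp3:1 pp4:1
Op 5: write(P0, v0, 190). refcount(pp0)=2>1 -> COPY to pp5. 6 ppages; refcounts: pp0:1 pp1:2 pp2:3 pp3:1 pp4:1 pp5:1
Op 6: write(P0, v1, 110). refcount(pp1)=2>1 -> COPY to pp6. 7 ppages; refcounts: pp0:1 pp1:1 pp2:3 pp3:1 pp4:1 pp5:1 pp6:1
P0: v1 -> pp6 = 110
P1: v1 -> pp1 = 24
P2: v1 -> pp4 = 157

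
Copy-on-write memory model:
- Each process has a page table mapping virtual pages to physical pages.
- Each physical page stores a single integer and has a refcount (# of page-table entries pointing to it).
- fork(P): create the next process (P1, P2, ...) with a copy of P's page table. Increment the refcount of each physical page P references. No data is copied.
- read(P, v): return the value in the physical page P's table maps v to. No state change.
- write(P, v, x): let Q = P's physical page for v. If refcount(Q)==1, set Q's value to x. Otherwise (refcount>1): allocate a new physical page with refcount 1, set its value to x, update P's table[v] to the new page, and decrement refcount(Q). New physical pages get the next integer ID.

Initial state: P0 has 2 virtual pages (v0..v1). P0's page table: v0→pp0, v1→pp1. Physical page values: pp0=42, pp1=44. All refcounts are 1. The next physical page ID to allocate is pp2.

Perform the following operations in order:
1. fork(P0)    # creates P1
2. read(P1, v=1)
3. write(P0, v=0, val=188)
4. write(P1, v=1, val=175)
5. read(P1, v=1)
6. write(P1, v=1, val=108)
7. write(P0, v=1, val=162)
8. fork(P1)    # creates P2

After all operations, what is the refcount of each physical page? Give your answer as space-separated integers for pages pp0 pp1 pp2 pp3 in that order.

Answer: 2 1 1 2

Derivation:
Op 1: fork(P0) -> P1. 2 ppages; refcounts: pp0:2 pp1:2
Op 2: read(P1, v1) -> 44. No state change.
Op 3: write(P0, v0, 188). refcount(pp0)=2>1 -> COPY to pp2. 3 ppages; refcounts: pp0:1 pp1:2 pp2:1
Op 4: write(P1, v1, 175). refcount(pp1)=2>1 -> COPY to pp3. 4 ppages; refcounts: pp0:1 pp1:1 pp2:1 pp3:1
Op 5: read(P1, v1) -> 175. No state change.
Op 6: write(P1, v1, 108). refcount(pp3)=1 -> write in place. 4 ppages; refcounts: pp0:1 pp1:1 pp2:1 pp3:1
Op 7: write(P0, v1, 162). refcount(pp1)=1 -> write in place. 4 ppages; refcounts: pp0:1 pp1:1 pp2:1 pp3:1
Op 8: fork(P1) -> P2. 4 ppages; refcounts: pp0:2 pp1:1 pp2:1 pp3:2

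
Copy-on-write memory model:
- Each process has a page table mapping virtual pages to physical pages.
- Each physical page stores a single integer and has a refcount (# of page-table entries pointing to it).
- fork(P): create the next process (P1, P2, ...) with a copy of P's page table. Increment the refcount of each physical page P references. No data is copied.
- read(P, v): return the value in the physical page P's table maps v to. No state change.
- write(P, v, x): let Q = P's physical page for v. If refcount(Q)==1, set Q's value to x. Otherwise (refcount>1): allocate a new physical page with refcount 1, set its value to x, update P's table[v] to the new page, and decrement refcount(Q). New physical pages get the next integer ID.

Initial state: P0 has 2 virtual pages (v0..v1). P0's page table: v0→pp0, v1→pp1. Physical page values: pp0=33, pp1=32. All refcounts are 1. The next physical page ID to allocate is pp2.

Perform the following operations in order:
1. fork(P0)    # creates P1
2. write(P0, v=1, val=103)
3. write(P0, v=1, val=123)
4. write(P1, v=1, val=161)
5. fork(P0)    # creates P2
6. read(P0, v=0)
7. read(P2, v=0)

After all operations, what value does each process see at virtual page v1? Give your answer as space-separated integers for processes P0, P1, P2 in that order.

Op 1: fork(P0) -> P1. 2 ppages; refcounts: pp0:2 pp1:2
Op 2: write(P0, v1, 103). refcount(pp1)=2>1 -> COPY to pp2. 3 ppages; refcounts: pp0:2 pp1:1 pp2:1
Op 3: write(P0, v1, 123). refcount(pp2)=1 -> write in place. 3 ppages; refcounts: pp0:2 pp1:1 pp2:1
Op 4: write(P1, v1, 161). refcount(pp1)=1 -> write in place. 3 ppages; refcounts: pp0:2 pp1:1 pp2:1
Op 5: fork(P0) -> P2. 3 ppages; refcounts: pp0:3 pp1:1 pp2:2
Op 6: read(P0, v0) -> 33. No state change.
Op 7: read(P2, v0) -> 33. No state change.
P0: v1 -> pp2 = 123
P1: v1 -> pp1 = 161
P2: v1 -> pp2 = 123

Answer: 123 161 123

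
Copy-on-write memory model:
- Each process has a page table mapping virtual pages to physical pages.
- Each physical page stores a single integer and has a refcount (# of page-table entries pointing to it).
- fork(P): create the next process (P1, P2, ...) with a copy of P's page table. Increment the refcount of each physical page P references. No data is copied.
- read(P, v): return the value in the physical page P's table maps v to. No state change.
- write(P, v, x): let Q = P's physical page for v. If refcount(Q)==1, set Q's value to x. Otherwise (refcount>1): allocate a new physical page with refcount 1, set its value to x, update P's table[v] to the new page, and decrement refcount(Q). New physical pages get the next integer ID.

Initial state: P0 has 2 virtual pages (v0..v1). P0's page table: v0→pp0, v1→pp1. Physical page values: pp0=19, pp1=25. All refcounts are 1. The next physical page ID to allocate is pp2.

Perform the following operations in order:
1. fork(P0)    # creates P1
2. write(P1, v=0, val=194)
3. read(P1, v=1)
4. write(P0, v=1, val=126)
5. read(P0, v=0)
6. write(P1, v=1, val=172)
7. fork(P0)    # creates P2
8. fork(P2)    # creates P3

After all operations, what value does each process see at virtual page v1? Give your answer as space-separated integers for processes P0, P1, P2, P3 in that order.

Answer: 126 172 126 126

Derivation:
Op 1: fork(P0) -> P1. 2 ppages; refcounts: pp0:2 pp1:2
Op 2: write(P1, v0, 194). refcount(pp0)=2>1 -> COPY to pp2. 3 ppages; refcounts: pp0:1 pp1:2 pp2:1
Op 3: read(P1, v1) -> 25. No state change.
Op 4: write(P0, v1, 126). refcount(pp1)=2>1 -> COPY to pp3. 4 ppages; refcounts: pp0:1 pp1:1 pp2:1 pp3:1
Op 5: read(P0, v0) -> 19. No state change.
Op 6: write(P1, v1, 172). refcount(pp1)=1 -> write in place. 4 ppages; refcounts: pp0:1 pp1:1 pp2:1 pp3:1
Op 7: fork(P0) -> P2. 4 ppages; refcounts: pp0:2 pp1:1 pp2:1 pp3:2
Op 8: fork(P2) -> P3. 4 ppages; refcounts: pp0:3 pp1:1 pp2:1 pp3:3
P0: v1 -> pp3 = 126
P1: v1 -> pp1 = 172
P2: v1 -> pp3 = 126
P3: v1 -> pp3 = 126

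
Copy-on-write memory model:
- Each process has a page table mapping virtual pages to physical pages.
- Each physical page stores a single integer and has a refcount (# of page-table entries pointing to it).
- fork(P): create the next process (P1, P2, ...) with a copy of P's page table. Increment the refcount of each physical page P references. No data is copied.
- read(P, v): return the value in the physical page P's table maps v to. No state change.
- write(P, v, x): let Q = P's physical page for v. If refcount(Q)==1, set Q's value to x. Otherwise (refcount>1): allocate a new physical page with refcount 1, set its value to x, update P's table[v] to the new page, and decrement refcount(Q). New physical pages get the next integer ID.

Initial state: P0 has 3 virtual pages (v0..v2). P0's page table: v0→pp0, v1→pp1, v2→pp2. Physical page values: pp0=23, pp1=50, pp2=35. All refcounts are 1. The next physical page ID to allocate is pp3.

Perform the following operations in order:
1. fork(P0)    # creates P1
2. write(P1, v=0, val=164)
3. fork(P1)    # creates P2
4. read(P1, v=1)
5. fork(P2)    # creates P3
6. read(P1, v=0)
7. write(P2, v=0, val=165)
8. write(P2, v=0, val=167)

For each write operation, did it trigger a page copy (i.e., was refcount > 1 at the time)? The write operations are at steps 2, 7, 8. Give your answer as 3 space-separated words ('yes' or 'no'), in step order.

Op 1: fork(P0) -> P1. 3 ppages; refcounts: pp0:2 pp1:2 pp2:2
Op 2: write(P1, v0, 164). refcount(pp0)=2>1 -> COPY to pp3. 4 ppages; refcounts: pp0:1 pp1:2 pp2:2 pp3:1
Op 3: fork(P1) -> P2. 4 ppages; refcounts: pp0:1 pp1:3 pp2:3 pp3:2
Op 4: read(P1, v1) -> 50. No state change.
Op 5: fork(P2) -> P3. 4 ppages; refcounts: pp0:1 pp1:4 pp2:4 pp3:3
Op 6: read(P1, v0) -> 164. No state change.
Op 7: write(P2, v0, 165). refcount(pp3)=3>1 -> COPY to pp4. 5 ppages; refcounts: pp0:1 pp1:4 pp2:4 pp3:2 pp4:1
Op 8: write(P2, v0, 167). refcount(pp4)=1 -> write in place. 5 ppages; refcounts: pp0:1 pp1:4 pp2:4 pp3:2 pp4:1

yes yes no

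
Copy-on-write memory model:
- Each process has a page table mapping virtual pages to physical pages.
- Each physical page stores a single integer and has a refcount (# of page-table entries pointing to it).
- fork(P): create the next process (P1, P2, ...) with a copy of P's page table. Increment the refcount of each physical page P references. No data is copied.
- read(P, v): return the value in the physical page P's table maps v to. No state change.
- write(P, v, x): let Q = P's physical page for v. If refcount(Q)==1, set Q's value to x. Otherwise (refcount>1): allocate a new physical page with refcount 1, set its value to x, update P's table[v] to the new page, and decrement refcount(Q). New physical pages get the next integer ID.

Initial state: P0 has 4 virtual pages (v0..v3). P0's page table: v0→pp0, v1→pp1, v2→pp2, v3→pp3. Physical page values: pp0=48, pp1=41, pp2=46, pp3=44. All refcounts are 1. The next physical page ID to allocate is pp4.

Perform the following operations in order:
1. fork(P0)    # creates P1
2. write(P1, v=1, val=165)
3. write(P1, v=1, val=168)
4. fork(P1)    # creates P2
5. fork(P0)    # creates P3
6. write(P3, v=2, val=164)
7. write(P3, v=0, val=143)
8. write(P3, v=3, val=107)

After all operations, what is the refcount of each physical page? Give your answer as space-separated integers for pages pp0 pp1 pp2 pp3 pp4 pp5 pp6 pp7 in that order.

Answer: 3 2 3 3 2 1 1 1

Derivation:
Op 1: fork(P0) -> P1. 4 ppages; refcounts: pp0:2 pp1:2 pp2:2 pp3:2
Op 2: write(P1, v1, 165). refcount(pp1)=2>1 -> COPY to pp4. 5 ppages; refcounts: pp0:2 pp1:1 pp2:2 pp3:2 pp4:1
Op 3: write(P1, v1, 168). refcount(pp4)=1 -> write in place. 5 ppages; refcounts: pp0:2 pp1:1 pp2:2 pp3:2 pp4:1
Op 4: fork(P1) -> P2. 5 ppages; refcounts: pp0:3 pp1:1 pp2:3 pp3:3 pp4:2
Op 5: fork(P0) -> P3. 5 ppages; refcounts: pp0:4 pp1:2 pp2:4 pp3:4 pp4:2
Op 6: write(P3, v2, 164). refcount(pp2)=4>1 -> COPY to pp5. 6 ppages; refcounts: pp0:4 pp1:2 pp2:3 pp3:4 pp4:2 pp5:1
Op 7: write(P3, v0, 143). refcount(pp0)=4>1 -> COPY to pp6. 7 ppages; refcounts: pp0:3 pp1:2 pp2:3 pp3:4 pp4:2 pp5:1 pp6:1
Op 8: write(P3, v3, 107). refcount(pp3)=4>1 -> COPY to pp7. 8 ppages; refcounts: pp0:3 pp1:2 pp2:3 pp3:3 pp4:2 pp5:1 pp6:1 pp7:1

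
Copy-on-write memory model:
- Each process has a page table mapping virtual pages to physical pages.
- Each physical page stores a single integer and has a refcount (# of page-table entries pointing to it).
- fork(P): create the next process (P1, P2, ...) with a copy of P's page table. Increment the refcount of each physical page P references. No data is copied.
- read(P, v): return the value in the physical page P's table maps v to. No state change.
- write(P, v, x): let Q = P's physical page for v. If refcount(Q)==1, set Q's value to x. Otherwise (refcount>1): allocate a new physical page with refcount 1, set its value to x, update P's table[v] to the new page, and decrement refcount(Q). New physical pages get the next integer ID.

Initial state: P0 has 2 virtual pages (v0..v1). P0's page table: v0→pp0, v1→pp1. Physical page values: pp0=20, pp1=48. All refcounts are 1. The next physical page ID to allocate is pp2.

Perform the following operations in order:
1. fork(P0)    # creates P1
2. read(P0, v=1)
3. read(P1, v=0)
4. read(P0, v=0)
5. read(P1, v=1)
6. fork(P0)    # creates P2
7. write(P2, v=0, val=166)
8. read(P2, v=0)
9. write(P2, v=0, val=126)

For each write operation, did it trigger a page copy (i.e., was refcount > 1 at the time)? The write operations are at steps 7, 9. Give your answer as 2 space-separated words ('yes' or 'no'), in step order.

Op 1: fork(P0) -> P1. 2 ppages; refcounts: pp0:2 pp1:2
Op 2: read(P0, v1) -> 48. No state change.
Op 3: read(P1, v0) -> 20. No state change.
Op 4: read(P0, v0) -> 20. No state change.
Op 5: read(P1, v1) -> 48. No state change.
Op 6: fork(P0) -> P2. 2 ppages; refcounts: pp0:3 pp1:3
Op 7: write(P2, v0, 166). refcount(pp0)=3>1 -> COPY to pp2. 3 ppages; refcounts: pp0:2 pp1:3 pp2:1
Op 8: read(P2, v0) -> 166. No state change.
Op 9: write(P2, v0, 126). refcount(pp2)=1 -> write in place. 3 ppages; refcounts: pp0:2 pp1:3 pp2:1

yes no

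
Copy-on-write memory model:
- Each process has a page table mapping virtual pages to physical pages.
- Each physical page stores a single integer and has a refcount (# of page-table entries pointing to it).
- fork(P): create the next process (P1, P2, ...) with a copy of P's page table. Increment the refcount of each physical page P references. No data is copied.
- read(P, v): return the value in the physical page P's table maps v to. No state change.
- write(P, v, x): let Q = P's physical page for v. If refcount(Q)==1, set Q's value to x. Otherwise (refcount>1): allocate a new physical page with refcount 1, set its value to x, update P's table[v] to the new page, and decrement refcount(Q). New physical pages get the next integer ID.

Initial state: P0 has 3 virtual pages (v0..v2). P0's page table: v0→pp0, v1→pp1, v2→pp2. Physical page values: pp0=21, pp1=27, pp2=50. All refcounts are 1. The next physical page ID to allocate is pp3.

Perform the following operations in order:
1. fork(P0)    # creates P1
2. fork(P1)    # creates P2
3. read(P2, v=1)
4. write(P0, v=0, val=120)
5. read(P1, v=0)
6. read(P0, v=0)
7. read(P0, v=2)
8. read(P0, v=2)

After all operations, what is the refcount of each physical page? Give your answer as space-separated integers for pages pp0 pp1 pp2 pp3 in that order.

Answer: 2 3 3 1

Derivation:
Op 1: fork(P0) -> P1. 3 ppages; refcounts: pp0:2 pp1:2 pp2:2
Op 2: fork(P1) -> P2. 3 ppages; refcounts: pp0:3 pp1:3 pp2:3
Op 3: read(P2, v1) -> 27. No state change.
Op 4: write(P0, v0, 120). refcount(pp0)=3>1 -> COPY to pp3. 4 ppages; refcounts: pp0:2 pp1:3 pp2:3 pp3:1
Op 5: read(P1, v0) -> 21. No state change.
Op 6: read(P0, v0) -> 120. No state change.
Op 7: read(P0, v2) -> 50. No state change.
Op 8: read(P0, v2) -> 50. No state change.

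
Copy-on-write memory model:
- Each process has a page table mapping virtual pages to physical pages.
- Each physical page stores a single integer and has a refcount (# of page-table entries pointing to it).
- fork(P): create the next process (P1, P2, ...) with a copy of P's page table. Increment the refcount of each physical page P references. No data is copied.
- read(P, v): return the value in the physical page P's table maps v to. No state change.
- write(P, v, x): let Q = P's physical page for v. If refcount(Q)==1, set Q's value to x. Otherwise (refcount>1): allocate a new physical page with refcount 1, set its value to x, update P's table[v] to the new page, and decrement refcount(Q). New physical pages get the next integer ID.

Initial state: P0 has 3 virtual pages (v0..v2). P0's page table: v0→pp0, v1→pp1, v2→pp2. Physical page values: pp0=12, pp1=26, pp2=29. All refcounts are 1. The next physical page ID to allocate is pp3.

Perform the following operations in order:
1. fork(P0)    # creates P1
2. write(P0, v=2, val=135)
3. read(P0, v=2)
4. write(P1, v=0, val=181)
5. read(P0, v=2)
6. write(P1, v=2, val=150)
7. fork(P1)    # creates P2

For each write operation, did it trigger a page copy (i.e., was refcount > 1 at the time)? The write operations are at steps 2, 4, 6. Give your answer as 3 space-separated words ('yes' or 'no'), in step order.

Op 1: fork(P0) -> P1. 3 ppages; refcounts: pp0:2 pp1:2 pp2:2
Op 2: write(P0, v2, 135). refcount(pp2)=2>1 -> COPY to pp3. 4 ppages; refcounts: pp0:2 pp1:2 pp2:1 pp3:1
Op 3: read(P0, v2) -> 135. No state change.
Op 4: write(P1, v0, 181). refcount(pp0)=2>1 -> COPY to pp4. 5 ppages; refcounts: pp0:1 pp1:2 pp2:1 pp3:1 pp4:1
Op 5: read(P0, v2) -> 135. No state change.
Op 6: write(P1, v2, 150). refcount(pp2)=1 -> write in place. 5 ppages; refcounts: pp0:1 pp1:2 pp2:1 pp3:1 pp4:1
Op 7: fork(P1) -> P2. 5 ppages; refcounts: pp0:1 pp1:3 pp2:2 pp3:1 pp4:2

yes yes no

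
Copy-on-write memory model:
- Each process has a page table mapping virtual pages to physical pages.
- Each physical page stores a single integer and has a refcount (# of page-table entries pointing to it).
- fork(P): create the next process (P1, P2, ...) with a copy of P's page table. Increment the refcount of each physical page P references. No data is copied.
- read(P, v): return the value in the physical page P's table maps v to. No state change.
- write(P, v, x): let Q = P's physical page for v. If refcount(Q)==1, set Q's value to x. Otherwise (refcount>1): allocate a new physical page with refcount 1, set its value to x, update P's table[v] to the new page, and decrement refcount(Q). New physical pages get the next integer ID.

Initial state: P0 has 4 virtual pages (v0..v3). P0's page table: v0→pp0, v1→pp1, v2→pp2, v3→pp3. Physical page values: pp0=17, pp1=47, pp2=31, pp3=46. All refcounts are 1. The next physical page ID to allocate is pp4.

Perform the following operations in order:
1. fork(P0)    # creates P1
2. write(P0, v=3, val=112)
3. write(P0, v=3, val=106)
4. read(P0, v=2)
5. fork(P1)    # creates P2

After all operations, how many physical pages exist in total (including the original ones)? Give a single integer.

Answer: 5

Derivation:
Op 1: fork(P0) -> P1. 4 ppages; refcounts: pp0:2 pp1:2 pp2:2 pp3:2
Op 2: write(P0, v3, 112). refcount(pp3)=2>1 -> COPY to pp4. 5 ppages; refcounts: pp0:2 pp1:2 pp2:2 pp3:1 pp4:1
Op 3: write(P0, v3, 106). refcount(pp4)=1 -> write in place. 5 ppages; refcounts: pp0:2 pp1:2 pp2:2 pp3:1 pp4:1
Op 4: read(P0, v2) -> 31. No state change.
Op 5: fork(P1) -> P2. 5 ppages; refcounts: pp0:3 pp1:3 pp2:3 pp3:2 pp4:1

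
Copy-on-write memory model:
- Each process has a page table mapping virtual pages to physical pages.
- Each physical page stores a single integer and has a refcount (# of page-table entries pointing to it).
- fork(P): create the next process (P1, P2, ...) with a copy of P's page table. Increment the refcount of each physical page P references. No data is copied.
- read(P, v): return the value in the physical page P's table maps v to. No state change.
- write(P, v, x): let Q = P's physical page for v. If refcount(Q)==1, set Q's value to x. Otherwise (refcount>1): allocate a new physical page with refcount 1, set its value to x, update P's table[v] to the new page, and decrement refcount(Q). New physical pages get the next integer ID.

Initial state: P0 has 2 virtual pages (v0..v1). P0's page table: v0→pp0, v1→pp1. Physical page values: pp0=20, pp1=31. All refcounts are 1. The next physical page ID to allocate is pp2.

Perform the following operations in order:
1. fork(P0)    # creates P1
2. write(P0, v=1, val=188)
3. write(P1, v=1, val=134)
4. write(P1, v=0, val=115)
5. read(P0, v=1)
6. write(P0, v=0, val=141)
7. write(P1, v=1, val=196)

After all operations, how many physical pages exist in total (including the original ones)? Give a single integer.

Answer: 4

Derivation:
Op 1: fork(P0) -> P1. 2 ppages; refcounts: pp0:2 pp1:2
Op 2: write(P0, v1, 188). refcount(pp1)=2>1 -> COPY to pp2. 3 ppages; refcounts: pp0:2 pp1:1 pp2:1
Op 3: write(P1, v1, 134). refcount(pp1)=1 -> write in place. 3 ppages; refcounts: pp0:2 pp1:1 pp2:1
Op 4: write(P1, v0, 115). refcount(pp0)=2>1 -> COPY to pp3. 4 ppages; refcounts: pp0:1 pp1:1 pp2:1 pp3:1
Op 5: read(P0, v1) -> 188. No state change.
Op 6: write(P0, v0, 141). refcount(pp0)=1 -> write in place. 4 ppages; refcounts: pp0:1 pp1:1 pp2:1 pp3:1
Op 7: write(P1, v1, 196). refcount(pp1)=1 -> write in place. 4 ppages; refcounts: pp0:1 pp1:1 pp2:1 pp3:1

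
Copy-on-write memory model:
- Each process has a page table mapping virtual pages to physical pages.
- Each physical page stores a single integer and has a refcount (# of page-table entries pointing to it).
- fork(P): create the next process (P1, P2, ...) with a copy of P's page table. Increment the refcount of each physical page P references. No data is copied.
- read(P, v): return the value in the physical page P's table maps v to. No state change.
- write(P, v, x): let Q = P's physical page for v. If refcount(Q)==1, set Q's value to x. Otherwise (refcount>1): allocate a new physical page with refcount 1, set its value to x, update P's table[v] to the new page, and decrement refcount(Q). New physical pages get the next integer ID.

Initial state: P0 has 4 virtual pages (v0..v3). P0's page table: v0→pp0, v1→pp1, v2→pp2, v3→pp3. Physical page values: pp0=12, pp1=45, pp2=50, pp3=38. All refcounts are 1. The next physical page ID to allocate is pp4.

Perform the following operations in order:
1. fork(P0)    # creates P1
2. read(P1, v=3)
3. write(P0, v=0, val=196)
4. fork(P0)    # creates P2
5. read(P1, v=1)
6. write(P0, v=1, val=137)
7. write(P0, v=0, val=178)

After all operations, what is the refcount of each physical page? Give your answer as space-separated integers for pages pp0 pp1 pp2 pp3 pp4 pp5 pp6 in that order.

Answer: 1 2 3 3 1 1 1

Derivation:
Op 1: fork(P0) -> P1. 4 ppages; refcounts: pp0:2 pp1:2 pp2:2 pp3:2
Op 2: read(P1, v3) -> 38. No state change.
Op 3: write(P0, v0, 196). refcount(pp0)=2>1 -> COPY to pp4. 5 ppages; refcounts: pp0:1 pp1:2 pp2:2 pp3:2 pp4:1
Op 4: fork(P0) -> P2. 5 ppages; refcounts: pp0:1 pp1:3 pp2:3 pp3:3 pp4:2
Op 5: read(P1, v1) -> 45. No state change.
Op 6: write(P0, v1, 137). refcount(pp1)=3>1 -> COPY to pp5. 6 ppages; refcounts: pp0:1 pp1:2 pp2:3 pp3:3 pp4:2 pp5:1
Op 7: write(P0, v0, 178). refcount(pp4)=2>1 -> COPY to pp6. 7 ppages; refcounts: pp0:1 pp1:2 pp2:3 pp3:3 pp4:1 pp5:1 pp6:1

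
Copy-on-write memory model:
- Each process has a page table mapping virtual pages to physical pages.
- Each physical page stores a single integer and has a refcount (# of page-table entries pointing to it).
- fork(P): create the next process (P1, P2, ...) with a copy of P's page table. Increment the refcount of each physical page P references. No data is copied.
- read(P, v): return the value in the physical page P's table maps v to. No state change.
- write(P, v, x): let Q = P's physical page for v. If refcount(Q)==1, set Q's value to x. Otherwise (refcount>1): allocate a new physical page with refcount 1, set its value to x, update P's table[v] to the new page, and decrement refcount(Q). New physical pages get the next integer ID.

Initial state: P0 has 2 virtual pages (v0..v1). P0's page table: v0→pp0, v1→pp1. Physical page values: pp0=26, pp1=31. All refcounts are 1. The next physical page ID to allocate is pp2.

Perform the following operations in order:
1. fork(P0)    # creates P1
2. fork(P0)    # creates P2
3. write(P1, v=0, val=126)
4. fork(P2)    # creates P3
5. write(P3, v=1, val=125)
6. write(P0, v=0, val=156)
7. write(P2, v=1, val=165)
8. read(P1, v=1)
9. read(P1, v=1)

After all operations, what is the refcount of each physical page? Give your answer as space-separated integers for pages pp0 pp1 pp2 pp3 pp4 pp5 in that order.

Op 1: fork(P0) -> P1. 2 ppages; refcounts: pp0:2 pp1:2
Op 2: fork(P0) -> P2. 2 ppages; refcounts: pp0:3 pp1:3
Op 3: write(P1, v0, 126). refcount(pp0)=3>1 -> COPY to pp2. 3 ppages; refcounts: pp0:2 pp1:3 pp2:1
Op 4: fork(P2) -> P3. 3 ppages; refcounts: pp0:3 pp1:4 pp2:1
Op 5: write(P3, v1, 125). refcount(pp1)=4>1 -> COPY to pp3. 4 ppages; refcounts: pp0:3 pp1:3 pp2:1 pp3:1
Op 6: write(P0, v0, 156). refcount(pp0)=3>1 -> COPY to pp4. 5 ppages; refcounts: pp0:2 pp1:3 pp2:1 pp3:1 pp4:1
Op 7: write(P2, v1, 165). refcount(pp1)=3>1 -> COPY to pp5. 6 ppages; refcounts: pp0:2 pp1:2 pp2:1 pp3:1 pp4:1 pp5:1
Op 8: read(P1, v1) -> 31. No state change.
Op 9: read(P1, v1) -> 31. No state change.

Answer: 2 2 1 1 1 1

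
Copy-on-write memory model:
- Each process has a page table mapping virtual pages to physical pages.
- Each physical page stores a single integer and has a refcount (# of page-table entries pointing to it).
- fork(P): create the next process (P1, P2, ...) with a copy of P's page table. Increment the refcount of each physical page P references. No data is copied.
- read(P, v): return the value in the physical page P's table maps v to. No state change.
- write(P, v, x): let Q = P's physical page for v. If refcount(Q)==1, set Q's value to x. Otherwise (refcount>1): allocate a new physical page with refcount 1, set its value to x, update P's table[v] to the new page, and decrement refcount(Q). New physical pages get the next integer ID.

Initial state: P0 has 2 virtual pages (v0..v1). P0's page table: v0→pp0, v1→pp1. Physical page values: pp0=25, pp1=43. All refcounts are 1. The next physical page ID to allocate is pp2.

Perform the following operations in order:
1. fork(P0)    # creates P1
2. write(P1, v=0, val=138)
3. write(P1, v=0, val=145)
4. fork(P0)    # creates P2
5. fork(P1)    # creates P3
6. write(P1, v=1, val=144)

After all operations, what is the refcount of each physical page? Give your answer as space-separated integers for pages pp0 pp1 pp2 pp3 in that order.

Answer: 2 3 2 1

Derivation:
Op 1: fork(P0) -> P1. 2 ppages; refcounts: pp0:2 pp1:2
Op 2: write(P1, v0, 138). refcount(pp0)=2>1 -> COPY to pp2. 3 ppages; refcounts: pp0:1 pp1:2 pp2:1
Op 3: write(P1, v0, 145). refcount(pp2)=1 -> write in place. 3 ppages; refcounts: pp0:1 pp1:2 pp2:1
Op 4: fork(P0) -> P2. 3 ppages; refcounts: pp0:2 pp1:3 pp2:1
Op 5: fork(P1) -> P3. 3 ppages; refcounts: pp0:2 pp1:4 pp2:2
Op 6: write(P1, v1, 144). refcount(pp1)=4>1 -> COPY to pp3. 4 ppages; refcounts: pp0:2 pp1:3 pp2:2 pp3:1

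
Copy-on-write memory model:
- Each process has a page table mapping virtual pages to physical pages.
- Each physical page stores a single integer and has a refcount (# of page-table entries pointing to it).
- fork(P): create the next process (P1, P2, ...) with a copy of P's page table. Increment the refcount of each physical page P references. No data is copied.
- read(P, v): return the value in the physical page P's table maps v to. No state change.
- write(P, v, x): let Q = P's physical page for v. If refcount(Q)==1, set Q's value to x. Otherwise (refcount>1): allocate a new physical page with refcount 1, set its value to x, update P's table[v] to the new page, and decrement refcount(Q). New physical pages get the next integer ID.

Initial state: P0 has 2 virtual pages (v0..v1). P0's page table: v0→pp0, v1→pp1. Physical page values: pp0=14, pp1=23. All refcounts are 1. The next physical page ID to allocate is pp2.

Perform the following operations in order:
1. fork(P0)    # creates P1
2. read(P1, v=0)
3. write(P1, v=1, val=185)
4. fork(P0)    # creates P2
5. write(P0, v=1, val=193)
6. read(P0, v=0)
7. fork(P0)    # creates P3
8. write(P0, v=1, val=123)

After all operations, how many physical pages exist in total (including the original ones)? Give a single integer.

Op 1: fork(P0) -> P1. 2 ppages; refcounts: pp0:2 pp1:2
Op 2: read(P1, v0) -> 14. No state change.
Op 3: write(P1, v1, 185). refcount(pp1)=2>1 -> COPY to pp2. 3 ppages; refcounts: pp0:2 pp1:1 pp2:1
Op 4: fork(P0) -> P2. 3 ppages; refcounts: pp0:3 pp1:2 pp2:1
Op 5: write(P0, v1, 193). refcount(pp1)=2>1 -> COPY to pp3. 4 ppages; refcounts: pp0:3 pp1:1 pp2:1 pp3:1
Op 6: read(P0, v0) -> 14. No state change.
Op 7: fork(P0) -> P3. 4 ppages; refcounts: pp0:4 pp1:1 pp2:1 pp3:2
Op 8: write(P0, v1, 123). refcount(pp3)=2>1 -> COPY to pp4. 5 ppages; refcounts: pp0:4 pp1:1 pp2:1 pp3:1 pp4:1

Answer: 5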